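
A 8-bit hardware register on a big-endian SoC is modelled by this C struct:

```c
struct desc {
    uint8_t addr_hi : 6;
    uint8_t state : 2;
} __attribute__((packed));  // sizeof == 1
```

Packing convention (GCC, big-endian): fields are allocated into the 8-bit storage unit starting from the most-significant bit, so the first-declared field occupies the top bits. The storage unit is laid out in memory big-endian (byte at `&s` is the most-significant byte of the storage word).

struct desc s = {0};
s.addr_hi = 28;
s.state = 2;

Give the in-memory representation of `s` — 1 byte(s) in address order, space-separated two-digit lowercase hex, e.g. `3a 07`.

72

addr_hi (6b) val=28 bits=0x1c at bit 2: 0x70
state (2b) val=2 bits=0x2 at bit 0: 0x72
word = 0x72 → big-endian bytes:
  [0]=0x72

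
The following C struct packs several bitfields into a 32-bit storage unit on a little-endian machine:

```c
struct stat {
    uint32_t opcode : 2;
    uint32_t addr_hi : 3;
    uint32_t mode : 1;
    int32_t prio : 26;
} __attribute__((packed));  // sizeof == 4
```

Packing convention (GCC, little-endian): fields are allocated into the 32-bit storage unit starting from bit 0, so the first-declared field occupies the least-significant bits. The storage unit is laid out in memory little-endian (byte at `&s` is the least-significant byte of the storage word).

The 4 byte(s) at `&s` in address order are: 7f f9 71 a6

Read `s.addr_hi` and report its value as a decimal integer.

[0]=0x7f [1]=0xf9 [2]=0x71 [3]=0xa6 (little-endian) → word 0xa671f97f
opcode [0+:2] = (word>>0) & 0x3 = 3
addr_hi [2+:3] = (word>>2) & 0x7 = 7  ←
mode [5+:1] = (word>>5) & 0x1 = 1
prio [6+:26] = (word>>6) & 0x3ffffff = 43632613

7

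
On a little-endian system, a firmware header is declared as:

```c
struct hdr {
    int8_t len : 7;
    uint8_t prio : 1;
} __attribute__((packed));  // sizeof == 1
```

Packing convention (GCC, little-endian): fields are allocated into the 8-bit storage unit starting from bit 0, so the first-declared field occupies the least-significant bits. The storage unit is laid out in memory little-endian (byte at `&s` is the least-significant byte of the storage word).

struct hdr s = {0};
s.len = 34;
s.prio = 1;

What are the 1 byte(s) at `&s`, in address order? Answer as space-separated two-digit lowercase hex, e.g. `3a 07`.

[0+:7] len=34 & 0x7f = 0x22; word=0x22
[7+:1] prio=1 & 0x1 = 0x1; word=0xa2
word = 0xa2 → little-endian bytes:
  [0]=0xa2

a2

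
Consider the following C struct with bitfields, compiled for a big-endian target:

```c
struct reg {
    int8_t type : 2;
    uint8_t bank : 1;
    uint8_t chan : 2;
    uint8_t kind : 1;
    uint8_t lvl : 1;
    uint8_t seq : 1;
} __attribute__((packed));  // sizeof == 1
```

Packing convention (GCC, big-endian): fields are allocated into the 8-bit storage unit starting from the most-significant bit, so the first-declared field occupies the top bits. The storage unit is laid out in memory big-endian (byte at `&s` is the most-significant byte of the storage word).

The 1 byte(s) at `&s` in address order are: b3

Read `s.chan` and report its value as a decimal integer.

[0]=0xb3 (big-endian) → word 0xb3
type [6+:2] = (word>>6) & 0x3 = 2
bank [5+:1] = (word>>5) & 0x1 = 1
chan [3+:2] = (word>>3) & 0x3 = 2  ←
kind [2+:1] = (word>>2) & 0x1 = 0
lvl [1+:1] = (word>>1) & 0x1 = 1
seq [0+:1] = (word>>0) & 0x1 = 1

2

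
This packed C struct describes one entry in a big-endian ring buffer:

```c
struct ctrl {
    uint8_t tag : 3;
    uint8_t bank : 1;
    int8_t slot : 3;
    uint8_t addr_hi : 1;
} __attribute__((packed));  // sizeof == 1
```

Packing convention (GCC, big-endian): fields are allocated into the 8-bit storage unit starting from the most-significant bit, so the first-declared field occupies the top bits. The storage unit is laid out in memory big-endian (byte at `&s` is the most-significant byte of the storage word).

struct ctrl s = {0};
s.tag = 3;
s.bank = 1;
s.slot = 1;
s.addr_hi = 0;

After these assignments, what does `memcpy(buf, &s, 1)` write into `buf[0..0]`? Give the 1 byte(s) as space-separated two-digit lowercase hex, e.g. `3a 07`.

72

tag:3 = 3 → 0x3 << 5 → word 0x60
bank:1 = 1 → 0x1 << 4 → word 0x70
slot:3 = 1 → 0x1 << 1 → word 0x72
addr_hi:1 = 0 → 0x0 << 0 → word 0x72
word = 0x72 → big-endian bytes:
  [0]=0x72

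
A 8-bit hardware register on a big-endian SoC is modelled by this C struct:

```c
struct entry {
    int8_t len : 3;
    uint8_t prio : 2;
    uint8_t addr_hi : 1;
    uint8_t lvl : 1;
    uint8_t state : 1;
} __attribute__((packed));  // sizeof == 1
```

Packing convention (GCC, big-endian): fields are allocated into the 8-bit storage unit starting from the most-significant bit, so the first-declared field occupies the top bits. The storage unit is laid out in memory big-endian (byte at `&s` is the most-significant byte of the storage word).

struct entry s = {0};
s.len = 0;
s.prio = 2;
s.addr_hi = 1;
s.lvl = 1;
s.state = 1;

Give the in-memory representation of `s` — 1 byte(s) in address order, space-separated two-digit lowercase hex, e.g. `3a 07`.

17

[5+:3] len=0 & 0x7 = 0x0; word=0x00
[3+:2] prio=2 & 0x3 = 0x2; word=0x10
[2+:1] addr_hi=1 & 0x1 = 0x1; word=0x14
[1+:1] lvl=1 & 0x1 = 0x1; word=0x16
[0+:1] state=1 & 0x1 = 0x1; word=0x17
word = 0x17 → big-endian bytes:
  [0]=0x17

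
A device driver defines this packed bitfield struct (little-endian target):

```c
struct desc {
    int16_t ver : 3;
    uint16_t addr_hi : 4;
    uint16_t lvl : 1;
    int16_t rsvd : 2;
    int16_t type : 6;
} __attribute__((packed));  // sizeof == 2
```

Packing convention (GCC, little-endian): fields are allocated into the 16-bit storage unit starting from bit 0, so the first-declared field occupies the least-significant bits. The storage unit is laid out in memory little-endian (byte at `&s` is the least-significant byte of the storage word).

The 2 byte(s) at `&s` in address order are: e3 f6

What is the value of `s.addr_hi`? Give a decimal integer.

[0]=0xe3 [1]=0xf6 (little-endian) → word 0xf6e3
ver [0+:3] = (word>>0) & 0x7 = 3
addr_hi [3+:4] = (word>>3) & 0xf = 12  ←
lvl [7+:1] = (word>>7) & 0x1 = 1
rsvd [8+:2] = (word>>8) & 0x3 = 2
type [10+:6] = (word>>10) & 0x3f = 61

12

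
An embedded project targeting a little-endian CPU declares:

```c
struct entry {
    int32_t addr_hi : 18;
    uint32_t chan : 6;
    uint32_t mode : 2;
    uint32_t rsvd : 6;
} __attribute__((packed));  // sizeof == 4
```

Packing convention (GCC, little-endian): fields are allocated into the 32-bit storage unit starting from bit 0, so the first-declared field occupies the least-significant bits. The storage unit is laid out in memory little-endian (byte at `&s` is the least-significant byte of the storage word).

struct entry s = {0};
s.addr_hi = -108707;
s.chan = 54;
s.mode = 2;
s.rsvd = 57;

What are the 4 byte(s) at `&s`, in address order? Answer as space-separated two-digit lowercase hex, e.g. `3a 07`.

addr_hi:18 = -108707 → 0x2575d << 0 → word 0x0002575d
chan:6 = 54 → 0x36 << 18 → word 0x00da575d
mode:2 = 2 → 0x2 << 24 → word 0x02da575d
rsvd:6 = 57 → 0x39 << 26 → word 0xe6da575d
word = 0xe6da575d → little-endian bytes:
  [0]=0x5d  [1]=0x57  [2]=0xda  [3]=0xe6

5d 57 da e6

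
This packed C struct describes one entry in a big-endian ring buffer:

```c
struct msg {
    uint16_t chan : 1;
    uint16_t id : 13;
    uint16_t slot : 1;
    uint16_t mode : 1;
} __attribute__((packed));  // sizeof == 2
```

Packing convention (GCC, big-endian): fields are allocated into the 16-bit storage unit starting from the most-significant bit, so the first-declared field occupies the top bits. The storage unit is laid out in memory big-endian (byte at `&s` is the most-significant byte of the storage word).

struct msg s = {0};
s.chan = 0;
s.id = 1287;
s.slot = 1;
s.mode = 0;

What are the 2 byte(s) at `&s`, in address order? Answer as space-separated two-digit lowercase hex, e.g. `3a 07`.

chan:1 = 0 → 0x0 << 15 → word 0x0000
id:13 = 1287 → 0x507 << 2 → word 0x141c
slot:1 = 1 → 0x1 << 1 → word 0x141e
mode:1 = 0 → 0x0 << 0 → word 0x141e
word = 0x141e → big-endian bytes:
  [0]=0x14  [1]=0x1e

14 1e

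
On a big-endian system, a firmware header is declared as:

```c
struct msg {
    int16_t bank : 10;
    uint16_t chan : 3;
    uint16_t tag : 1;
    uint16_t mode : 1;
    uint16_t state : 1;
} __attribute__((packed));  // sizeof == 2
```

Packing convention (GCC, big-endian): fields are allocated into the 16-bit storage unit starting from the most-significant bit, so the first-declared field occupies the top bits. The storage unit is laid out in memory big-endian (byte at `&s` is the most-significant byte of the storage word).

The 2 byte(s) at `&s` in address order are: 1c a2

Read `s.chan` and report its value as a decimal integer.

4

[0]=0x1c [1]=0xa2 (big-endian) → word 0x1ca2
bank:10 @ bit 6 → (0x1ca2>>6)&0x3ff = 0x72
chan:3 @ bit 3 → (0x1ca2>>3)&0x7 = 0x4  ←
tag:1 @ bit 2 → (0x1ca2>>2)&0x1 = 0x0
mode:1 @ bit 1 → (0x1ca2>>1)&0x1 = 0x1
state:1 @ bit 0 → (0x1ca2>>0)&0x1 = 0x0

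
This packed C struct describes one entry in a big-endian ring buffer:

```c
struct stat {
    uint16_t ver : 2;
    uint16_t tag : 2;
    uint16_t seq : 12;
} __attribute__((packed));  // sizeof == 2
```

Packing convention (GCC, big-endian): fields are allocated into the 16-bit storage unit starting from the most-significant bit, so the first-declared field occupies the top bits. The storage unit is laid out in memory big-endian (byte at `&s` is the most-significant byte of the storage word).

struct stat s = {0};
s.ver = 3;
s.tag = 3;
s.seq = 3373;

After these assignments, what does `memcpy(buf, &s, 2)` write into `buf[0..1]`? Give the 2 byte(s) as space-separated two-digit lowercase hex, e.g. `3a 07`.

fd 2d

[14+:2] ver=3 & 0x3 = 0x3; word=0xc000
[12+:2] tag=3 & 0x3 = 0x3; word=0xf000
[0+:12] seq=3373 & 0xfff = 0xd2d; word=0xfd2d
word = 0xfd2d → big-endian bytes:
  [0]=0xfd  [1]=0x2d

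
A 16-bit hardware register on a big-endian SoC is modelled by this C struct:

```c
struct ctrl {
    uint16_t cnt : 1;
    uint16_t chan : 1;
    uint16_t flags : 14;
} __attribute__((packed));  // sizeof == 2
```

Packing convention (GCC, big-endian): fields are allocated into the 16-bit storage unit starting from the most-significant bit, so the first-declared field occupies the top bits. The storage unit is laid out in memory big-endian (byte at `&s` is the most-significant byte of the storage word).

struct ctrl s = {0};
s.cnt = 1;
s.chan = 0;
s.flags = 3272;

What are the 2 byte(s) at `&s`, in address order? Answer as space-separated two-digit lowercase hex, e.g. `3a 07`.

cnt:1 = 1 → 0x1 << 15 → word 0x8000
chan:1 = 0 → 0x0 << 14 → word 0x8000
flags:14 = 3272 → 0xcc8 << 0 → word 0x8cc8
word = 0x8cc8 → big-endian bytes:
  [0]=0x8c  [1]=0xc8

8c c8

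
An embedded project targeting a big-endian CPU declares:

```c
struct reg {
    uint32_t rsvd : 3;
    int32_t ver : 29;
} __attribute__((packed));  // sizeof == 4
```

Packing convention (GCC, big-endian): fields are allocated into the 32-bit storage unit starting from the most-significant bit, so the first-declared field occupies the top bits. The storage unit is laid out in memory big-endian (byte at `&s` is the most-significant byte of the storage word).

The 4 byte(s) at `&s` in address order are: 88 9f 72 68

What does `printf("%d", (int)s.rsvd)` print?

4

[0]=0x88 [1]=0x9f [2]=0x72 [3]=0x68 (big-endian) → word 0x889f7268
rsvd [29+:3] = (word>>29) & 0x7 = 4  ←
ver [0+:29] = (word>>0) & 0x1fffffff = 144667240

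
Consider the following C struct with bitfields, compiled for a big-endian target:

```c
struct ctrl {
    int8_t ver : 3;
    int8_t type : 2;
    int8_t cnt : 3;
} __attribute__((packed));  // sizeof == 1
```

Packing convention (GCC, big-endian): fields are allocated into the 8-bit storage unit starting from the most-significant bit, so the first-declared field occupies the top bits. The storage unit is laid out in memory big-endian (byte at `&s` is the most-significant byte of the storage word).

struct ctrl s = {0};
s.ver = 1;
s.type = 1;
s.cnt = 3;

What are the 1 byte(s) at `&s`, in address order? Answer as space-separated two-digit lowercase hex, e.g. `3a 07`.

2b

ver (3b) val=1 bits=0x1 at bit 5: 0x20
type (2b) val=1 bits=0x1 at bit 3: 0x28
cnt (3b) val=3 bits=0x3 at bit 0: 0x2b
word = 0x2b → big-endian bytes:
  [0]=0x2b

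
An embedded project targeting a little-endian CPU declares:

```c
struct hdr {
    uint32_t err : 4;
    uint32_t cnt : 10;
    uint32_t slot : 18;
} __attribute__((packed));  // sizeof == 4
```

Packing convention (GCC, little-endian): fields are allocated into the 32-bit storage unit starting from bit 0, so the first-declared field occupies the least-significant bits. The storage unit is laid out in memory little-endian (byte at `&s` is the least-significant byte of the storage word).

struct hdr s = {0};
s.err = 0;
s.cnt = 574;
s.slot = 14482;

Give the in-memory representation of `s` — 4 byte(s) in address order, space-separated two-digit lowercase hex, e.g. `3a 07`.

e0 a3 24 0e

[0+:4] err=0 & 0xf = 0x0; word=0x00000000
[4+:10] cnt=574 & 0x3ff = 0x23e; word=0x000023e0
[14+:18] slot=14482 & 0x3ffff = 0x3892; word=0x0e24a3e0
word = 0x0e24a3e0 → little-endian bytes:
  [0]=0xe0  [1]=0xa3  [2]=0x24  [3]=0x0e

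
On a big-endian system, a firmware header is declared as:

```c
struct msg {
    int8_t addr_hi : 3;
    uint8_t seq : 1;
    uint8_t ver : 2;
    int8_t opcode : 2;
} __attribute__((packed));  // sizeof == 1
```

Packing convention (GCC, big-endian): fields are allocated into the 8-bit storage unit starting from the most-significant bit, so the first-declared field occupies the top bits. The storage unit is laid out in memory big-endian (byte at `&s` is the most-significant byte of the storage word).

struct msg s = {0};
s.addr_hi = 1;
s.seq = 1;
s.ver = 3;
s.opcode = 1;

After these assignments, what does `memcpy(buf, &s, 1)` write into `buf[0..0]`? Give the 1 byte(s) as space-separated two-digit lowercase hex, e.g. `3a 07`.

[5+:3] addr_hi=1 & 0x7 = 0x1; word=0x20
[4+:1] seq=1 & 0x1 = 0x1; word=0x30
[2+:2] ver=3 & 0x3 = 0x3; word=0x3c
[0+:2] opcode=1 & 0x3 = 0x1; word=0x3d
word = 0x3d → big-endian bytes:
  [0]=0x3d

3d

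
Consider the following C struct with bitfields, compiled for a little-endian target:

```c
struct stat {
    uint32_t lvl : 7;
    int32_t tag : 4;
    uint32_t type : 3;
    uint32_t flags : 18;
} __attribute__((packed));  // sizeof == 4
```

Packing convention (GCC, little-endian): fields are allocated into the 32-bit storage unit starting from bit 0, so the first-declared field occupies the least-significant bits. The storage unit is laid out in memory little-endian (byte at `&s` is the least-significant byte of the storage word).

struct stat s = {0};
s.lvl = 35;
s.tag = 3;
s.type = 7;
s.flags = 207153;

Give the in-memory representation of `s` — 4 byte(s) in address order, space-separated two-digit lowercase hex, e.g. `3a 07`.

a3 79 4c ca

lvl (7b) val=35 bits=0x23 at bit 0: 0x00000023
tag (4b) val=3 bits=0x3 at bit 7: 0x000001a3
type (3b) val=7 bits=0x7 at bit 11: 0x000039a3
flags (18b) val=207153 bits=0x32931 at bit 14: 0xca4c79a3
word = 0xca4c79a3 → little-endian bytes:
  [0]=0xa3  [1]=0x79  [2]=0x4c  [3]=0xca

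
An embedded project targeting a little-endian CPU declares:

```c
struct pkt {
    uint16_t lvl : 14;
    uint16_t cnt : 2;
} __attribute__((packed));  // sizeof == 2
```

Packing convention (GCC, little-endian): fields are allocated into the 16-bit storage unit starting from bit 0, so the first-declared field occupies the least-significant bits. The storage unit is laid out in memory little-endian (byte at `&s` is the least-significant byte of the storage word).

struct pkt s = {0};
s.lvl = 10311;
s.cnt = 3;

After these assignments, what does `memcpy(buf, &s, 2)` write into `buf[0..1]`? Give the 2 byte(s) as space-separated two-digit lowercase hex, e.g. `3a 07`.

47 e8

lvl:14 = 10311 → 0x2847 << 0 → word 0x2847
cnt:2 = 3 → 0x3 << 14 → word 0xe847
word = 0xe847 → little-endian bytes:
  [0]=0x47  [1]=0xe8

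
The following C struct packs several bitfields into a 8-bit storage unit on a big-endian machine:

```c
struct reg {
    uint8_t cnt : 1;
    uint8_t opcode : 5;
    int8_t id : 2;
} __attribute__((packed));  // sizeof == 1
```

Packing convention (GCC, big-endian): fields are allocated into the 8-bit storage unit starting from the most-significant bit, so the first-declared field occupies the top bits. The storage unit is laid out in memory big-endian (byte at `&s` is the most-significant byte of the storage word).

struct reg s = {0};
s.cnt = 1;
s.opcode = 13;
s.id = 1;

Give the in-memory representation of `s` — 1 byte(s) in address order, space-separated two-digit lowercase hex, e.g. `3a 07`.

[7+:1] cnt=1 & 0x1 = 0x1; word=0x80
[2+:5] opcode=13 & 0x1f = 0xd; word=0xb4
[0+:2] id=1 & 0x3 = 0x1; word=0xb5
word = 0xb5 → big-endian bytes:
  [0]=0xb5

b5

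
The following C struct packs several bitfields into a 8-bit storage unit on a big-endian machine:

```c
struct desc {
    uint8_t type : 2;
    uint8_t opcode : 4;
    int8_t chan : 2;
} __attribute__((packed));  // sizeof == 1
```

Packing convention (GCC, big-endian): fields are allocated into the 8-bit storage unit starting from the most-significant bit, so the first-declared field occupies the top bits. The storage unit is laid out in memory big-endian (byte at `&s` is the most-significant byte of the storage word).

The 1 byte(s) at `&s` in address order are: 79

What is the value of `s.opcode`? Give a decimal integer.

[0]=0x79 (big-endian) → word 0x79
type:2 @ bit 6 → (0x79>>6)&0x3 = 0x1
opcode:4 @ bit 2 → (0x79>>2)&0xf = 0xe  ←
chan:2 @ bit 0 → (0x79>>0)&0x3 = 0x1

14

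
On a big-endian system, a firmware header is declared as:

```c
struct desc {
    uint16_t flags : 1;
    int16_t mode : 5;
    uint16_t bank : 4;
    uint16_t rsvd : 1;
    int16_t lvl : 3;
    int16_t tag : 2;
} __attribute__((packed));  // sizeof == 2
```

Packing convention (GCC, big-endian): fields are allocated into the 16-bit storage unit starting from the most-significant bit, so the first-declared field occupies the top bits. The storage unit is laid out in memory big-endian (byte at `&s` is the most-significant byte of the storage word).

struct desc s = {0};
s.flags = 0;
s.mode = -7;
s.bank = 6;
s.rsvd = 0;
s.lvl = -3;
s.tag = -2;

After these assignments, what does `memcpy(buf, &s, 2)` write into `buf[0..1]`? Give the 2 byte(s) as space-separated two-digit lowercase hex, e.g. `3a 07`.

65 96

[15+:1] flags=0 & 0x1 = 0x0; word=0x0000
[10+:5] mode=-7 & 0x1f = 0x19; word=0x6400
[6+:4] bank=6 & 0xf = 0x6; word=0x6580
[5+:1] rsvd=0 & 0x1 = 0x0; word=0x6580
[2+:3] lvl=-3 & 0x7 = 0x5; word=0x6594
[0+:2] tag=-2 & 0x3 = 0x2; word=0x6596
word = 0x6596 → big-endian bytes:
  [0]=0x65  [1]=0x96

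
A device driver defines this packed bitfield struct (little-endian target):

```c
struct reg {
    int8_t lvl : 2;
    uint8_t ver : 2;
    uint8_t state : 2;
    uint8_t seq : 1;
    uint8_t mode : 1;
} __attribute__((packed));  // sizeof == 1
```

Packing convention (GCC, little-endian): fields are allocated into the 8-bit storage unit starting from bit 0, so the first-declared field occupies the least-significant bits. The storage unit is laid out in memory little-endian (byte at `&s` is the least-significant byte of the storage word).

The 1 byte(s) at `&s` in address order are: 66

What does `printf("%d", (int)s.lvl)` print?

[0]=0x66 (little-endian) → word 0x66
lvl [0+:2] = (word>>0) & 0x3 = 2  ←
ver [2+:2] = (word>>2) & 0x3 = 1
state [4+:2] = (word>>4) & 0x3 = 2
seq [6+:1] = (word>>6) & 0x1 = 1
mode [7+:1] = (word>>7) & 0x1 = 0
lvl signed 2b, MSB=1: 2 - 4 = -2

-2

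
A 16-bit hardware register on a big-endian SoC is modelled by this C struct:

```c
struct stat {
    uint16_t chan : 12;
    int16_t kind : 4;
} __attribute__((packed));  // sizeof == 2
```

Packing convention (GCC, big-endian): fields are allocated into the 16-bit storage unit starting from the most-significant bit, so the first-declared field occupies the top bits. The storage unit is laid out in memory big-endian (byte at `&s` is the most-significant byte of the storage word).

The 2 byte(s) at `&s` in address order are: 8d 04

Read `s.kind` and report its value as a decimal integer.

4

[0]=0x8d [1]=0x04 (big-endian) → word 0x8d04
chan [4+:12] = (word>>4) & 0xfff = 2256
kind [0+:4] = (word>>0) & 0xf = 4  ←
kind signed 4b, MSB=0: value = 4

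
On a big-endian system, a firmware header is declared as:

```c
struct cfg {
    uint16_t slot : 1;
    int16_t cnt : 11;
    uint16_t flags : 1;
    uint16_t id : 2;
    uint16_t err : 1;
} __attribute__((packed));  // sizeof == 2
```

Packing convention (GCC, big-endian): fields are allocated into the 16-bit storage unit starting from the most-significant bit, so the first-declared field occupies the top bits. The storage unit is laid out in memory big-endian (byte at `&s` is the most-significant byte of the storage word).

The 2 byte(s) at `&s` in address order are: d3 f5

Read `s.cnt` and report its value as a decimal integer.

[0]=0xd3 [1]=0xf5 (big-endian) → word 0xd3f5
slot [15+:1] = (word>>15) & 0x1 = 1
cnt [4+:11] = (word>>4) & 0x7ff = 1343  ←
flags [3+:1] = (word>>3) & 0x1 = 0
id [1+:2] = (word>>1) & 0x3 = 2
err [0+:1] = (word>>0) & 0x1 = 1
cnt signed 11b, MSB=1: 1343 - 2048 = -705

-705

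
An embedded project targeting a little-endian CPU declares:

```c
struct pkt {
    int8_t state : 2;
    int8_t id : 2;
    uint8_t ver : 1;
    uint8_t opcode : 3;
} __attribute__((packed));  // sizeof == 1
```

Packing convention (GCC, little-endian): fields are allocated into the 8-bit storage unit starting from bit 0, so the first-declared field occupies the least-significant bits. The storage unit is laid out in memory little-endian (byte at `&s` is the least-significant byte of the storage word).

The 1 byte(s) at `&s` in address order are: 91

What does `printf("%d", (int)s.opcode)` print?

[0]=0x91 (little-endian) → word 0x91
state:2 @ bit 0 → (0x91>>0)&0x3 = 0x1
id:2 @ bit 2 → (0x91>>2)&0x3 = 0x0
ver:1 @ bit 4 → (0x91>>4)&0x1 = 0x1
opcode:3 @ bit 5 → (0x91>>5)&0x7 = 0x4  ←

4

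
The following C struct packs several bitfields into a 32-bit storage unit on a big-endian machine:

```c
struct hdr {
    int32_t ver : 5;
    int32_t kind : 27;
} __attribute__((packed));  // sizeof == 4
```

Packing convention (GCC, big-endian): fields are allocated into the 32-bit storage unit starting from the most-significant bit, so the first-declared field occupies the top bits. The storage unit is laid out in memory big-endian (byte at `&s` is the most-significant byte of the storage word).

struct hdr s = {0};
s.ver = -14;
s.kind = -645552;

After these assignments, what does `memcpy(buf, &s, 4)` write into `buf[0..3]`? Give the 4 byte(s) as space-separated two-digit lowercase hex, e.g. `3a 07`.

ver:5 = -14 → 0x12 << 27 → word 0x90000000
kind:27 = -645552 → 0x7f62650 << 0 → word 0x97f62650
word = 0x97f62650 → big-endian bytes:
  [0]=0x97  [1]=0xf6  [2]=0x26  [3]=0x50

97 f6 26 50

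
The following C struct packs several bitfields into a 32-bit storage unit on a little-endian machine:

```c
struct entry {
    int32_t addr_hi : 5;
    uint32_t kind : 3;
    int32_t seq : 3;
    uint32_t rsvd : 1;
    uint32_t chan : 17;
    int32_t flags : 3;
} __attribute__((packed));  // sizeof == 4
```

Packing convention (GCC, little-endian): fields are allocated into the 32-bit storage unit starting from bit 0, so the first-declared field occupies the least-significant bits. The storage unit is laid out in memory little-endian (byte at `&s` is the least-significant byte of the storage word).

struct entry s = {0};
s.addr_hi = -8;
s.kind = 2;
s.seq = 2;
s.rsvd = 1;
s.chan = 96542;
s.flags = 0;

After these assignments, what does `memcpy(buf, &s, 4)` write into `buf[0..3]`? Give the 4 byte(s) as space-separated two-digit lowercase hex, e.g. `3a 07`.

58 ea 91 17

[0+:5] addr_hi=-8 & 0x1f = 0x18; word=0x00000018
[5+:3] kind=2 & 0x7 = 0x2; word=0x00000058
[8+:3] seq=2 & 0x7 = 0x2; word=0x00000258
[11+:1] rsvd=1 & 0x1 = 0x1; word=0x00000a58
[12+:17] chan=96542 & 0x1ffff = 0x1791e; word=0x1791ea58
[29+:3] flags=0 & 0x7 = 0x0; word=0x1791ea58
word = 0x1791ea58 → little-endian bytes:
  [0]=0x58  [1]=0xea  [2]=0x91  [3]=0x17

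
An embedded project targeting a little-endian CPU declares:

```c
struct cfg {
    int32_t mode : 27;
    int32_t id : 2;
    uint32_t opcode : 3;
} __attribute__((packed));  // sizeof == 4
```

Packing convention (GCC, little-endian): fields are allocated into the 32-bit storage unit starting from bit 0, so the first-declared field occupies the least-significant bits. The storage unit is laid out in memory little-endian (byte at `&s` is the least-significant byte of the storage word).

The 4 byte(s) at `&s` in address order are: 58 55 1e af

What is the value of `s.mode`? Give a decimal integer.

[0]=0x58 [1]=0x55 [2]=0x1e [3]=0xaf (little-endian) → word 0xaf1e5558
mode [0+:27] = (word>>0) & 0x7ffffff = 119428440  ←
id [27+:2] = (word>>27) & 0x3 = 1
opcode [29+:3] = (word>>29) & 0x7 = 5
mode signed 27b, MSB=1: 119428440 - 134217728 = -14789288

-14789288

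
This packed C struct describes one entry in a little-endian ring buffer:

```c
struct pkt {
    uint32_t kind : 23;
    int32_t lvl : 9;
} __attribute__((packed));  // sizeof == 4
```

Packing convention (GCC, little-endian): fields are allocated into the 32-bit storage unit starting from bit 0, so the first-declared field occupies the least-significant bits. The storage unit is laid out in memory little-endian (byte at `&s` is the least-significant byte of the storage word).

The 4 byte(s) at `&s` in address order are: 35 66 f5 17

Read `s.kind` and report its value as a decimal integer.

7693877

[0]=0x35 [1]=0x66 [2]=0xf5 [3]=0x17 (little-endian) → word 0x17f56635
kind:23 @ bit 0 → (0x17f56635>>0)&0x7fffff = 0x756635  ←
lvl:9 @ bit 23 → (0x17f56635>>23)&0x1ff = 0x2f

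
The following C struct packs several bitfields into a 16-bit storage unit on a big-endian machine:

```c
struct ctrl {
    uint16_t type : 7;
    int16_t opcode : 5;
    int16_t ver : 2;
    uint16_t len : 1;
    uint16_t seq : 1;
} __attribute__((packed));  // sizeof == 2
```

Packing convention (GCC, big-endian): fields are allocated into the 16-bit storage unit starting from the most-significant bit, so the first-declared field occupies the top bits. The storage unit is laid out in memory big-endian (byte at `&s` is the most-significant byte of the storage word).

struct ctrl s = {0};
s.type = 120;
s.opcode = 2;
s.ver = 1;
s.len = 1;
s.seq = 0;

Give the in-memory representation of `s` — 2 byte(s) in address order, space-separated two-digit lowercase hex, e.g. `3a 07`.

type:7 = 120 → 0x78 << 9 → word 0xf000
opcode:5 = 2 → 0x2 << 4 → word 0xf020
ver:2 = 1 → 0x1 << 2 → word 0xf024
len:1 = 1 → 0x1 << 1 → word 0xf026
seq:1 = 0 → 0x0 << 0 → word 0xf026
word = 0xf026 → big-endian bytes:
  [0]=0xf0  [1]=0x26

f0 26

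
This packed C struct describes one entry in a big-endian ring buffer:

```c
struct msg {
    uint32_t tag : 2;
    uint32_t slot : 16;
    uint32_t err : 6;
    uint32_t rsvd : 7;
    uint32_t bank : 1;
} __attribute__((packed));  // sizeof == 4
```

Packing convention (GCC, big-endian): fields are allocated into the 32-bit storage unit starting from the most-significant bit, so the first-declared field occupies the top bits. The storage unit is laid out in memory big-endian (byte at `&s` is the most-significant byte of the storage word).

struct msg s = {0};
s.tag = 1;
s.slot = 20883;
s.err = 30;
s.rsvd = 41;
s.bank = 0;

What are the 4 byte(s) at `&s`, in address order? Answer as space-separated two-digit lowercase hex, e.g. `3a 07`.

tag (2b) val=1 bits=0x1 at bit 30: 0x40000000
slot (16b) val=20883 bits=0x5193 at bit 14: 0x5464c000
err (6b) val=30 bits=0x1e at bit 8: 0x5464de00
rsvd (7b) val=41 bits=0x29 at bit 1: 0x5464de52
bank (1b) val=0 bits=0x0 at bit 0: 0x5464de52
word = 0x5464de52 → big-endian bytes:
  [0]=0x54  [1]=0x64  [2]=0xde  [3]=0x52

54 64 de 52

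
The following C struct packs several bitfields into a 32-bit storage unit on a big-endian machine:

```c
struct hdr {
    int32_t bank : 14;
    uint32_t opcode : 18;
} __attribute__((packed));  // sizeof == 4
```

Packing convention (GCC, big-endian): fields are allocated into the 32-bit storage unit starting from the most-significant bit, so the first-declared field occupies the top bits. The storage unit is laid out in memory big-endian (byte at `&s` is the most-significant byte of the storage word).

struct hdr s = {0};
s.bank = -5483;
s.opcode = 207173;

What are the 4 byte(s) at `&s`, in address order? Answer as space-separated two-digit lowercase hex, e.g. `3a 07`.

[18+:14] bank=-5483 & 0x3fff = 0x2a95; word=0xaa540000
[0+:18] opcode=207173 & 0x3ffff = 0x32945; word=0xaa572945
word = 0xaa572945 → big-endian bytes:
  [0]=0xaa  [1]=0x57  [2]=0x29  [3]=0x45

aa 57 29 45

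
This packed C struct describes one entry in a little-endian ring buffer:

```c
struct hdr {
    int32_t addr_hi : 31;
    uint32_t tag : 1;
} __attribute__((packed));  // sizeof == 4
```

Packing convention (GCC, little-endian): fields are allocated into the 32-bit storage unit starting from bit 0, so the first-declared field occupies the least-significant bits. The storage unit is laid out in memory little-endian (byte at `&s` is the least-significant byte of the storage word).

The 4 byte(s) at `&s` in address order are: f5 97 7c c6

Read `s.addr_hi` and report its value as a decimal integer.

-964913163

[0]=0xf5 [1]=0x97 [2]=0x7c [3]=0xc6 (little-endian) → word 0xc67c97f5
addr_hi [0+:31] = (word>>0) & 0x7fffffff = 1182570485  ←
tag [31+:1] = (word>>31) & 0x1 = 1
addr_hi signed 31b, MSB=1: 1182570485 - 2147483648 = -964913163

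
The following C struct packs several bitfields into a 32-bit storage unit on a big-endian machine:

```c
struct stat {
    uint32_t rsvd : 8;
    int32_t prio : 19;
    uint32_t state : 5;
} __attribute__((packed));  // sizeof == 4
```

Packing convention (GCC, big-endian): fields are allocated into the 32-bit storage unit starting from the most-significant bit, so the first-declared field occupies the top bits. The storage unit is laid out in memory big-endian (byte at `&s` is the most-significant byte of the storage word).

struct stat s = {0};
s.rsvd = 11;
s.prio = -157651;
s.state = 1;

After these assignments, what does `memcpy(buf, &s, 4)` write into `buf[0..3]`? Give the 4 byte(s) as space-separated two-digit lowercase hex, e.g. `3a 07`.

0b b3 05 a1

rsvd:8 = 11 → 0xb << 24 → word 0x0b000000
prio:19 = -157651 → 0x5982d << 5 → word 0x0bb305a0
state:5 = 1 → 0x1 << 0 → word 0x0bb305a1
word = 0x0bb305a1 → big-endian bytes:
  [0]=0x0b  [1]=0xb3  [2]=0x05  [3]=0xa1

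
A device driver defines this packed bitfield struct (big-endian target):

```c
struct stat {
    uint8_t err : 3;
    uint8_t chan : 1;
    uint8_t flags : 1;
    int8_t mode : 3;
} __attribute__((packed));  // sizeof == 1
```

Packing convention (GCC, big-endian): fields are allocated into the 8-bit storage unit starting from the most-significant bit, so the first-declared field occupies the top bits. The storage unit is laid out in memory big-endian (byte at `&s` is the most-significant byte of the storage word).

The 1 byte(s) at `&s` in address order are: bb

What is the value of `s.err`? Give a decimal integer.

[0]=0xbb (big-endian) → word 0xbb
err:3 @ bit 5 → (0xbb>>5)&0x7 = 0x5  ←
chan:1 @ bit 4 → (0xbb>>4)&0x1 = 0x1
flags:1 @ bit 3 → (0xbb>>3)&0x1 = 0x1
mode:3 @ bit 0 → (0xbb>>0)&0x7 = 0x3

5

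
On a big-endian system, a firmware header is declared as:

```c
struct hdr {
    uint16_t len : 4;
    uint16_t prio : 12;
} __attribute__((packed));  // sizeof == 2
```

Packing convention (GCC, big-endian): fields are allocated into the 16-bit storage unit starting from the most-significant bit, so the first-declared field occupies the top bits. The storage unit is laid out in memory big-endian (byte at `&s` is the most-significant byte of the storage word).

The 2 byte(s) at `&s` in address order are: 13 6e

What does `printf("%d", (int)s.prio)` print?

878

[0]=0x13 [1]=0x6e (big-endian) → word 0x136e
len:4 @ bit 12 → (0x136e>>12)&0xf = 0x1
prio:12 @ bit 0 → (0x136e>>0)&0xfff = 0x36e  ←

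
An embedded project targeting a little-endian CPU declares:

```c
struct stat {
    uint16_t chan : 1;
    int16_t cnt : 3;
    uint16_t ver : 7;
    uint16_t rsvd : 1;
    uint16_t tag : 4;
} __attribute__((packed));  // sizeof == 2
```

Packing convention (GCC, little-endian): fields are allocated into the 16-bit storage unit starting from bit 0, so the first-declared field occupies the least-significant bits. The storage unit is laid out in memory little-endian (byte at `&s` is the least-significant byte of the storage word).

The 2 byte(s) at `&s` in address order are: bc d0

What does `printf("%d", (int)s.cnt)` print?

-2

[0]=0xbc [1]=0xd0 (little-endian) → word 0xd0bc
chan:1 @ bit 0 → (0xd0bc>>0)&0x1 = 0x0
cnt:3 @ bit 1 → (0xd0bc>>1)&0x7 = 0x6  ←
ver:7 @ bit 4 → (0xd0bc>>4)&0x7f = 0xb
rsvd:1 @ bit 11 → (0xd0bc>>11)&0x1 = 0x0
tag:4 @ bit 12 → (0xd0bc>>12)&0xf = 0xd
cnt signed 3b, MSB=1: 6 - 8 = -2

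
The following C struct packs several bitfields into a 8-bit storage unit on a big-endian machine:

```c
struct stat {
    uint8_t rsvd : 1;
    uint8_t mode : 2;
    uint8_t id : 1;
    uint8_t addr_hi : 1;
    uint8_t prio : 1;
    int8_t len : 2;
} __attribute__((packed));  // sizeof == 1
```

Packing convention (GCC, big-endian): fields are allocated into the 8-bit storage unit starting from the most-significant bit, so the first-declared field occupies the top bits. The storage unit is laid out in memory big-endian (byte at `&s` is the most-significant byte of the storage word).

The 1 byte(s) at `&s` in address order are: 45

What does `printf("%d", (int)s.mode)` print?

[0]=0x45 (big-endian) → word 0x45
rsvd:1 @ bit 7 → (0x45>>7)&0x1 = 0x0
mode:2 @ bit 5 → (0x45>>5)&0x3 = 0x2  ←
id:1 @ bit 4 → (0x45>>4)&0x1 = 0x0
addr_hi:1 @ bit 3 → (0x45>>3)&0x1 = 0x0
prio:1 @ bit 2 → (0x45>>2)&0x1 = 0x1
len:2 @ bit 0 → (0x45>>0)&0x3 = 0x1

2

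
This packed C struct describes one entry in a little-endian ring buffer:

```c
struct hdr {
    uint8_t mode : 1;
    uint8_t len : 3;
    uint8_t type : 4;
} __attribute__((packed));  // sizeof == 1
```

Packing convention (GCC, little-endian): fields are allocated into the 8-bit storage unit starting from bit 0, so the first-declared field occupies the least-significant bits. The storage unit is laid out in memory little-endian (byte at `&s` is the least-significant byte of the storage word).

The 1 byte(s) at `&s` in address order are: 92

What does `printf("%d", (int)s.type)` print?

9

[0]=0x92 (little-endian) → word 0x92
mode:1 @ bit 0 → (0x92>>0)&0x1 = 0x0
len:3 @ bit 1 → (0x92>>1)&0x7 = 0x1
type:4 @ bit 4 → (0x92>>4)&0xf = 0x9  ←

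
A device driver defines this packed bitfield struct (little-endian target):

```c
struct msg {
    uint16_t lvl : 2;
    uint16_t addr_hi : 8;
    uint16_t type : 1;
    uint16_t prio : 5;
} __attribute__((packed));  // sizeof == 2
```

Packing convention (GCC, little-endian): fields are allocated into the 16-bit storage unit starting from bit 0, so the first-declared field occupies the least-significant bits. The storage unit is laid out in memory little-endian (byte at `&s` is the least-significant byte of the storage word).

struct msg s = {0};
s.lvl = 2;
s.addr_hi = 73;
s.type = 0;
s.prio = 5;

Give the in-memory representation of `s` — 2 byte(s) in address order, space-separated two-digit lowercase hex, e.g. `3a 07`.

26 29

lvl (2b) val=2 bits=0x2 at bit 0: 0x0002
addr_hi (8b) val=73 bits=0x49 at bit 2: 0x0126
type (1b) val=0 bits=0x0 at bit 10: 0x0126
prio (5b) val=5 bits=0x5 at bit 11: 0x2926
word = 0x2926 → little-endian bytes:
  [0]=0x26  [1]=0x29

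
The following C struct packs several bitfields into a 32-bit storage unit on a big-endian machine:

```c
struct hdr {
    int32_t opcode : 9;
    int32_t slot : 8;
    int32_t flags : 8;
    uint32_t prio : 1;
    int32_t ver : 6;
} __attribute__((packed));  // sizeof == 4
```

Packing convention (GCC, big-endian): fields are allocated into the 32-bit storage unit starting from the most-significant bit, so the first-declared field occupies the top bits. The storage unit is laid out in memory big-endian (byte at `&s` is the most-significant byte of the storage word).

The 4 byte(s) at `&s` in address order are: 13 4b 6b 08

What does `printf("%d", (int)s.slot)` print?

[0]=0x13 [1]=0x4b [2]=0x6b [3]=0x08 (big-endian) → word 0x134b6b08
opcode:9 @ bit 23 → (0x134b6b08>>23)&0x1ff = 0x26
slot:8 @ bit 15 → (0x134b6b08>>15)&0xff = 0x96  ←
flags:8 @ bit 7 → (0x134b6b08>>7)&0xff = 0xd6
prio:1 @ bit 6 → (0x134b6b08>>6)&0x1 = 0x0
ver:6 @ bit 0 → (0x134b6b08>>0)&0x3f = 0x8
slot signed 8b, MSB=1: 150 - 256 = -106

-106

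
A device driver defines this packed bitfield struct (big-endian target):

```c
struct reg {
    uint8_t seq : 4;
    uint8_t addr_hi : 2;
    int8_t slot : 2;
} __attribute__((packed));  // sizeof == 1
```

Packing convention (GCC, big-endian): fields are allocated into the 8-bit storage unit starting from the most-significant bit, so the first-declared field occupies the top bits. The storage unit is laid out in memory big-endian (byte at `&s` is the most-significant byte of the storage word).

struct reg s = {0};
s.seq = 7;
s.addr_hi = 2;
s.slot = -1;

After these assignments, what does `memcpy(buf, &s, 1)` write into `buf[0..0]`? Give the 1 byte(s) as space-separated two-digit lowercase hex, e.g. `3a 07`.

seq (4b) val=7 bits=0x7 at bit 4: 0x70
addr_hi (2b) val=2 bits=0x2 at bit 2: 0x78
slot (2b) val=-1 bits=0x3 at bit 0: 0x7b
word = 0x7b → big-endian bytes:
  [0]=0x7b

7b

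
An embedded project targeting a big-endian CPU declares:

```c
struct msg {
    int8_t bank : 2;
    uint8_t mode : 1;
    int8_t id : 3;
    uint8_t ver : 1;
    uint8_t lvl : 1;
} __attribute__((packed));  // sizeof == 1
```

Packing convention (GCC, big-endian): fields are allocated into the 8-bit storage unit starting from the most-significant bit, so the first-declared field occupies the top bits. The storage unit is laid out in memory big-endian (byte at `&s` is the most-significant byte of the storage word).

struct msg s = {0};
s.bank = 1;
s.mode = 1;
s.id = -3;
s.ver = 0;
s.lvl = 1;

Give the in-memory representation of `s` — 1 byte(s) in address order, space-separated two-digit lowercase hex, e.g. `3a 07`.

75

bank (2b) val=1 bits=0x1 at bit 6: 0x40
mode (1b) val=1 bits=0x1 at bit 5: 0x60
id (3b) val=-3 bits=0x5 at bit 2: 0x74
ver (1b) val=0 bits=0x0 at bit 1: 0x74
lvl (1b) val=1 bits=0x1 at bit 0: 0x75
word = 0x75 → big-endian bytes:
  [0]=0x75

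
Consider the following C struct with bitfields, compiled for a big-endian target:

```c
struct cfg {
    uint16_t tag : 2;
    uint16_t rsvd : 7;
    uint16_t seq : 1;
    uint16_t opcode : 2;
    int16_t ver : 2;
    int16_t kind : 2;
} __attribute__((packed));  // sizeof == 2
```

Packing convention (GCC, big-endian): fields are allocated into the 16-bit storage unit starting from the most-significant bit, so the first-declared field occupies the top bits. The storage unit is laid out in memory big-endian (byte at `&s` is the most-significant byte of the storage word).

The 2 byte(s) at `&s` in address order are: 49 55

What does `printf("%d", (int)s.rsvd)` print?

18

[0]=0x49 [1]=0x55 (big-endian) → word 0x4955
tag [14+:2] = (word>>14) & 0x3 = 1
rsvd [7+:7] = (word>>7) & 0x7f = 18  ←
seq [6+:1] = (word>>6) & 0x1 = 1
opcode [4+:2] = (word>>4) & 0x3 = 1
ver [2+:2] = (word>>2) & 0x3 = 1
kind [0+:2] = (word>>0) & 0x3 = 1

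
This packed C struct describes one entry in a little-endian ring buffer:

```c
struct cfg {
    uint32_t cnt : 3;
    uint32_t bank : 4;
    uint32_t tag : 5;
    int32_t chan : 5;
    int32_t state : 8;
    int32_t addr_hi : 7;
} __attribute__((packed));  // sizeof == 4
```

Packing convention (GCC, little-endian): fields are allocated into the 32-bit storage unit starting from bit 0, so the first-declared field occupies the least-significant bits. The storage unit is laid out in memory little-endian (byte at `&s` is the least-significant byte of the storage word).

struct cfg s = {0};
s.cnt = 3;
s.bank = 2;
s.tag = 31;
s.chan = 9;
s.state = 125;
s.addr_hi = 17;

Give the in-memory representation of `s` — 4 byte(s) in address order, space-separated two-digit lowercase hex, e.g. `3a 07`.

93 9f fa 22

cnt (3b) val=3 bits=0x3 at bit 0: 0x00000003
bank (4b) val=2 bits=0x2 at bit 3: 0x00000013
tag (5b) val=31 bits=0x1f at bit 7: 0x00000f93
chan (5b) val=9 bits=0x9 at bit 12: 0x00009f93
state (8b) val=125 bits=0x7d at bit 17: 0x00fa9f93
addr_hi (7b) val=17 bits=0x11 at bit 25: 0x22fa9f93
word = 0x22fa9f93 → little-endian bytes:
  [0]=0x93  [1]=0x9f  [2]=0xfa  [3]=0x22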